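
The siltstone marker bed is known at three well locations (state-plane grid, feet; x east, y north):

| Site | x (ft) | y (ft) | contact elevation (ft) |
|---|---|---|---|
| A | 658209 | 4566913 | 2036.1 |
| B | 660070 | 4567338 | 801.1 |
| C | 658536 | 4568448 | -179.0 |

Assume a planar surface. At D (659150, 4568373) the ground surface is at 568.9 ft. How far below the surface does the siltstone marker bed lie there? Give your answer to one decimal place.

Two edge vectors: A→B = (1861, 425, -1235), A→C = (327, 1535, -2215.1).
Normal n = (A→B) × (A→C) = (954307.5, 3718456.1, 2717660).
So ∂z/∂x = −n_x/n_z = −0.351150438 and ∂z/∂y = −n_y/n_z = −1.368256552.
Intercept c from A: 2036.1 + 231130.38 + 6248708.63 = 6481875.11.
At (659150, 4568373): z_contact = −231460.81 − 6250706.29 + 6481875.11 = -291.99 ft.
Depth below ground = 568.9 − (-291.99) = 860.9 ft.

860.9 ft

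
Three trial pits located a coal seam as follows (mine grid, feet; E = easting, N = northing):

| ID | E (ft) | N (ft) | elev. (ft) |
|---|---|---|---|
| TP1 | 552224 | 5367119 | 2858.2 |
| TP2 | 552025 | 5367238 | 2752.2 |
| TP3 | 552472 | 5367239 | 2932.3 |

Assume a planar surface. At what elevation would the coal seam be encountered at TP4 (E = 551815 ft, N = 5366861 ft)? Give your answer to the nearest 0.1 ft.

2749.0 ft

Two edge vectors: TP1→TP2 = (-199, 119, -106), TP1→TP3 = (248, 120, 74.1).
Normal n = (TP1→TP2) × (TP1→TP3) = (21537.9, -11542.1, -53392).
So ∂z/∂E = −n_x/n_z = 0.403391894 and ∂z/∂N = −n_y/n_z = −0.216176581.
Intercept c from TP1: 2858.2 − 222762.69 + 1160245.43 = 940340.95.
At (551815, 5366861): z = 222597.7 − 1160189.7 + 940340.95 = 2749.0 ft.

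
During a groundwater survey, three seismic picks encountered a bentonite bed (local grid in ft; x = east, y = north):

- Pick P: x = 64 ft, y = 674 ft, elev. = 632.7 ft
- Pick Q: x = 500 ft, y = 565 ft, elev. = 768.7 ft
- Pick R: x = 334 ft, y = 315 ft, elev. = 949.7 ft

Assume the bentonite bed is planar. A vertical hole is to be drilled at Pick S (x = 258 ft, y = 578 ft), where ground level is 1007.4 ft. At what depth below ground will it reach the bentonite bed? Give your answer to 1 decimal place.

Two edge vectors: Pick P→Pick Q = (436, -109, 136), Pick P→Pick R = (270, -359, 317).
Normal n = (Pick P→Pick Q) × (Pick P→Pick R) = (14271, -101492, -127094).
So ∂z/∂x = −n_x/n_z = 0.11229 and ∂z/∂y = −n_y/n_z = −0.79856.
Intercept c from Pick P: 632.7 − 7.19 + 538.23 = 1163.74.
At (258, 578): z_contact = 28.97 − 461.57 + 1163.74 = 731.15 ft.
Depth below ground = 1007.4 − 731.15 = 276.3 ft.

276.3 ft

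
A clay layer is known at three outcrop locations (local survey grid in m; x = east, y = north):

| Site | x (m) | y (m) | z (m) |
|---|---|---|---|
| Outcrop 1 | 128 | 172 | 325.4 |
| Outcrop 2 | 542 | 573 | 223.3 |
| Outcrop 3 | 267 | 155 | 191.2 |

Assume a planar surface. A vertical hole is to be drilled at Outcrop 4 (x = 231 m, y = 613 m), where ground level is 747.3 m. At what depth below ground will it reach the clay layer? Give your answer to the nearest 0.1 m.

Let the plane be z = a·x + b·y + c.
Outcrop 2−Outcrop 1: 414a + 401b = −102.1;  Outcrop 3−Outcrop 1: 139a − 17b = −134.2.
Solving gives a = −0.88488, b = 0.65895.
Then c = 325.4 − a·128 − b·172 = 325.32.
At (231, 613): z_contact = −204.41 + 403.94 + 325.32 = 524.85 m.
Depth below ground = 747.3 − 524.85 = 222.4 m.

222.4 m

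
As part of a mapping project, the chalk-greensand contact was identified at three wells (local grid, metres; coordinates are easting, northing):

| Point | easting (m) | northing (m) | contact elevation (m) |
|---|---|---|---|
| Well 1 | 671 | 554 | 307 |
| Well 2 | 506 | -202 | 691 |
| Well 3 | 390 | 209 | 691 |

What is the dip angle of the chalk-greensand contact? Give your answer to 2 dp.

46.52°

Let the plane be z = a·easting + b·northing + c.
Well 2−Well 1: −165a − 756b = 384;  Well 3−Well 1: −281a − 345b = 384.
Solving gives a = −1.01487, b = −0.28644.
Gradient magnitude |∇z| = √(a² + b²) = √(1.02997 + 0.08205) = 1.05452.
True dip = arctan(1.05452) = 46.52°, dipping toward ENE (azimuth ≈ 074°).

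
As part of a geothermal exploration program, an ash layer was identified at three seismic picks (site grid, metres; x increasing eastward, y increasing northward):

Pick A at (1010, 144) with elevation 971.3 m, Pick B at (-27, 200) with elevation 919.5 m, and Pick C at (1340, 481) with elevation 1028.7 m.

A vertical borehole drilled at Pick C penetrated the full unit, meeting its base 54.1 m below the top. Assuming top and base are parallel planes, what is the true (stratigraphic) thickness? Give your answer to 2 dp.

53.66 m

Let the plane be z = a·x + b·y + c.
Pick B−Pick A: −1037a + 56b = −51.8;  Pick C−Pick A: 330a + 337b = 57.4.
Solving gives a = 0.05618, b = 0.11531.
|∇z| = √(a²+b²) = 0.12827, so dip δ = arctan(0.12827) = 7.31°.
True thickness = vertical thickness × cos δ = 54.1 × cos 7.31° = 53.66 m.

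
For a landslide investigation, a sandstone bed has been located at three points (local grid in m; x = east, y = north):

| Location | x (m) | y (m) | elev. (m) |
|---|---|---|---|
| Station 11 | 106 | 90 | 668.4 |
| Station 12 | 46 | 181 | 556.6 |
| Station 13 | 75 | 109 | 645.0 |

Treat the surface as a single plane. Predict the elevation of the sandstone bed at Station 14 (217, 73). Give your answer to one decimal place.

Two edge vectors: Station 11→Station 12 = (-60, 91, -111.8), Station 11→Station 13 = (-31, 19, -23.4).
Normal n = (Station 11→Station 12) × (Station 11→Station 13) = (-5.2, 2061.8, 1681).
So ∂z/∂x = −n_x/n_z = 0.00309 and ∂z/∂y = −n_y/n_z = −1.22653.
Intercept c from Station 11: 668.4 − 0.33 + 110.39 = 778.46.
At (217, 73): z = 0.7 − 89.5 + 778.46 = 689.6 m.

689.6 m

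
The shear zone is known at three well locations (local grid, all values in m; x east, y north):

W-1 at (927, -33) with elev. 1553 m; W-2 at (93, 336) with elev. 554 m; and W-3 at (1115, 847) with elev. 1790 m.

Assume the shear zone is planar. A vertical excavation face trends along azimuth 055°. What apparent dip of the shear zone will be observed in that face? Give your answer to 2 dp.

44.79°

Two edge vectors: W-1→W-2 = (-834, 369, -999), W-1→W-3 = (188, 880, 237).
Normal n = (W-1→W-2) × (W-1→W-3) = (966573, 9846, -803292).
So ∂z/∂x = −n_x/n_z = 1.20326 and ∂z/∂y = −n_y/n_z = 0.01226.
Unit vector along 055° is (sin 55°, cos 55°) = (0.8192, 0.5736).
Slope in that direction = a·(0.8192) + b·(0.5736) = 0.99269.
Apparent dip = arctan|0.99269| = 44.79° (true dip is 50.3°, so apparent ≤ true as expected).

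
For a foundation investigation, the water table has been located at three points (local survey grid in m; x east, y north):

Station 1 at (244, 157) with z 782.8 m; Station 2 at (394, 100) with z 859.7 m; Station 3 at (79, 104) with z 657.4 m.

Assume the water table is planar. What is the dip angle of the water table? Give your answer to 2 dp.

36.38°

Let the plane be z = a·x + b·y + c.
Station 2−Station 1: 150a − 57b = 76.9;  Station 3−Station 1: −165a − 53b = −125.4.
Solving gives a = 0.64670, b = 0.35272.
Gradient magnitude |∇z| = √(a² + b²) = √(0.41822 + 0.12441) = 0.73664.
True dip = arctan(0.73664) = 36.38°, dipping toward WSW (azimuth ≈ 241°).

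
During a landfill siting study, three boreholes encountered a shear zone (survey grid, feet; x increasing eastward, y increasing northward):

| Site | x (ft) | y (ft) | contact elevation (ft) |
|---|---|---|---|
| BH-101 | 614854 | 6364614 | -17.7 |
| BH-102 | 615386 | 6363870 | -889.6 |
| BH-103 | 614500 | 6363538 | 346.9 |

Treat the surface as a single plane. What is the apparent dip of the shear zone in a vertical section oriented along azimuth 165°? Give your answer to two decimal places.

26.89°

Let the plane be z = a·x + b·y + c.
BH-102−BH-101: 532a − 744b = −871.9;  BH-103−BH-101: −354a − 1076b = 364.6.
Solving gives a = −1.44702, b = 0.13722.
Unit vector along 165° is (sin 165°, cos 165°) = (0.2588, -0.9659).
Slope in that direction = a·(0.2588) + b·(-0.9659) = −0.50705.
Apparent dip = arctan|0.50705| = 26.89° (true dip is 55.5°, so apparent ≤ true as expected).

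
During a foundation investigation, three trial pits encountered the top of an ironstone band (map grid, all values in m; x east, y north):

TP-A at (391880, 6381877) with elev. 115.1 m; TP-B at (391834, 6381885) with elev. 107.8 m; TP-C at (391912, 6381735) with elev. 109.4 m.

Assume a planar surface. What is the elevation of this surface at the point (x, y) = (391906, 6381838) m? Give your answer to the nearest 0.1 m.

Two edge vectors: TP-A→TP-B = (-46, 8, -7.3), TP-A→TP-C = (32, -142, -5.7).
Normal n = (TP-A→TP-B) × (TP-A→TP-C) = (-1082.2, -495.8, 6276).
So ∂z/∂x = −n_x/n_z = 0.172434672 and ∂z/∂y = −n_y/n_z = 0.078999363.
Intercept c from TP-A: 115.1 − 67573.70 − 504164.22 = −571622.81.
At (391906, 6381838): z = 67578.2 + 504161.1 − 571622.81 = 116.5 m.

116.5 m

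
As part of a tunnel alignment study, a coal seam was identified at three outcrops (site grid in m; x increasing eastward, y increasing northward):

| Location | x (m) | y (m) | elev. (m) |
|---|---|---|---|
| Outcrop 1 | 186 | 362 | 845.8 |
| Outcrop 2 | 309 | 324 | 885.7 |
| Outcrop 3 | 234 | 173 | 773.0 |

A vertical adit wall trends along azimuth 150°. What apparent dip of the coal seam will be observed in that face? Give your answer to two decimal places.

Let the plane be z = a·x + b·y + c.
Outcrop 2−Outcrop 1: 123a − 38b = 39.9;  Outcrop 3−Outcrop 1: 48a − 189b = −72.8.
Solving gives a = 0.48114, b = 0.50738.
Unit vector along 150° is (sin 150°, cos 150°) = (0.5000, -0.8660).
Slope in that direction = a·(0.5000) + b·(-0.8660) = −0.19883.
Apparent dip = arctan|0.19883| = 11.25° (true dip is 35.0°, so apparent ≤ true as expected).

11.25°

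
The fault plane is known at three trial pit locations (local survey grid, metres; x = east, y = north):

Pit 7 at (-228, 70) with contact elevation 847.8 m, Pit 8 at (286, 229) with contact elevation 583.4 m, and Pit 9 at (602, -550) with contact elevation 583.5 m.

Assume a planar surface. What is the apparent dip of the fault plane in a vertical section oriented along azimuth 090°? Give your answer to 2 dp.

Let the plane be z = a·x + b·y + c.
Pit 8−Pit 7: 514a + 159b = −264.4;  Pit 9−Pit 7: 830a − 620b = −264.3.
Solving gives a = −0.45701, b = −0.18551.
Unit vector along 090° is (sin 90°, cos 90°) = (1.0000, 0.0000).
Slope in that direction = a·(1.0000) + b·(0.0000) = −0.45701.
Apparent dip = arctan|0.45701| = 24.56° (true dip is 26.3°, so apparent ≤ true as expected).

24.56°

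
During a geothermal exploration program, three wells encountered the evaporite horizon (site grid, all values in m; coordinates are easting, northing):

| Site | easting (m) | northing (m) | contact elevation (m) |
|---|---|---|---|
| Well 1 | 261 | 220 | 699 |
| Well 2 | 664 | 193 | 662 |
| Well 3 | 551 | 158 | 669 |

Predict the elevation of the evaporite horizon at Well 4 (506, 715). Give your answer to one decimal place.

717.0 m

Two edge vectors: Well 1→Well 2 = (403, -27, -37), Well 1→Well 3 = (290, -62, -30).
Normal n = (Well 1→Well 2) × (Well 1→Well 3) = (-1484, 1360, -17156).
So ∂z/∂easting = −n_x/n_z = −0.08650 and ∂z/∂northing = −n_y/n_z = 0.07927.
Intercept c from Well 1: 699 + 22.58 − 17.44 = 704.14.
At (506, 715): z = −43.8 + 56.7 + 704.14 = 717.0 m.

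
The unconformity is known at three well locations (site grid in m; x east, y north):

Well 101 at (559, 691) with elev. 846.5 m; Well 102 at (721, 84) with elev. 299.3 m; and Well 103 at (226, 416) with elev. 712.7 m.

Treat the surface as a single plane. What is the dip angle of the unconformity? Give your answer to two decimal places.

41.12°

Two edge vectors: Well 101→Well 102 = (162, -607, -547.2), Well 101→Well 103 = (-333, -275, -133.8).
Normal n = (Well 101→Well 102) × (Well 101→Well 103) = (-69263.4, 203893.2, -246681).
So ∂z/∂x = −n_x/n_z = −0.28078 and ∂z/∂y = −n_y/n_z = 0.82655.
Gradient magnitude |∇z| = √(a² + b²) = √(0.07884 + 0.68318) = 0.87294.
True dip = arctan(0.87294) = 41.12°, dipping toward SSE (azimuth ≈ 161°).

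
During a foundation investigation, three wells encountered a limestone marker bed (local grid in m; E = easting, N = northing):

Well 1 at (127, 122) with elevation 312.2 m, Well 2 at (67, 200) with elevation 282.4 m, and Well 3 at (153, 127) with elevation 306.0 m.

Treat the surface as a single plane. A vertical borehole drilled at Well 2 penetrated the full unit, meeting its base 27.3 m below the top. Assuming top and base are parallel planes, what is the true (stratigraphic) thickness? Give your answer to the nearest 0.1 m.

Let the plane be z = a·E + b·N + c.
Well 2−Well 1: −60a + 78b = −29.8;  Well 3−Well 1: 26a + 5b = −6.2.
Solving gives a = −0.14373, b = −0.49261.
|∇z| = √(a²+b²) = 0.51315, so dip δ = arctan(0.51315) = 27.16°.
True thickness = vertical thickness × cos δ = 27.3 × cos 27.16° = 24.3 m.

24.3 m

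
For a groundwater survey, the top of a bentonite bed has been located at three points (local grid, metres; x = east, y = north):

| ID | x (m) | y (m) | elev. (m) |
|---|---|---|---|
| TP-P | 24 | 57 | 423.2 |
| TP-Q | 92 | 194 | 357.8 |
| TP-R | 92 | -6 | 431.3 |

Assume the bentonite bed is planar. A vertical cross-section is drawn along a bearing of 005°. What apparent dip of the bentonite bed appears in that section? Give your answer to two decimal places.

Two edge vectors: TP-P→TP-Q = (68, 137, -65.4), TP-P→TP-R = (68, -63, 8.1).
Normal n = (TP-P→TP-Q) × (TP-P→TP-R) = (-3010.5, -4998, -13600).
So ∂z/∂x = −n_x/n_z = −0.22136 and ∂z/∂y = −n_y/n_z = −0.36750.
Unit vector along 005° is (sin 5°, cos 5°) = (0.0872, 0.9962).
Slope in that direction = a·(0.0872) + b·(0.9962) = −0.38539.
Apparent dip = arctan|0.38539| = 21.08° (true dip is 23.2°, so apparent ≤ true as expected).

21.08°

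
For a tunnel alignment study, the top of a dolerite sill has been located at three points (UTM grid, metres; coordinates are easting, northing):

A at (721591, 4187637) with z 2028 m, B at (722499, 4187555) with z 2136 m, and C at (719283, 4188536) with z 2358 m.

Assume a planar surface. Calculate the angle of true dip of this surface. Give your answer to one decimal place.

Two edge vectors: A→B = (908, -82, 108), A→C = (-2308, 899, 330).
Normal n = (A→B) × (A→C) = (-124152, -548904, 627036).
So ∂z/∂easting = −n_x/n_z = 0.19800 and ∂z/∂northing = −n_y/n_z = 0.87539.
Gradient magnitude |∇z| = √(a² + b²) = √(0.03920 + 0.76632) = 0.89751.
True dip = arctan(0.89751) = 41.9°, dipping toward SSW (azimuth ≈ 193°).

41.9°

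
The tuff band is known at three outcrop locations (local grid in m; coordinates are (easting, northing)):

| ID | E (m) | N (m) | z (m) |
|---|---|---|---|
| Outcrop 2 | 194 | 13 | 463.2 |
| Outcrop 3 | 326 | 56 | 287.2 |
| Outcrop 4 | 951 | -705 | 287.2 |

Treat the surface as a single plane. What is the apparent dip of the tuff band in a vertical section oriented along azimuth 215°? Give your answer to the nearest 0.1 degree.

Let the plane be z = a·E + b·N + c.
Outcrop 3−Outcrop 2: 132a + 43b = −176;  Outcrop 4−Outcrop 2: 757a − 718b = −176.
Solving gives a = −1.05191, b = −0.86392.
Unit vector along 215° is (sin 215°, cos 215°) = (-0.5736, -0.8192).
Slope in that direction = a·(-0.5736) + b·(-0.8192) = 1.31103.
Apparent dip = arctan|1.31103| = 52.7° (true dip is 53.7°, so apparent ≤ true as expected).

52.7°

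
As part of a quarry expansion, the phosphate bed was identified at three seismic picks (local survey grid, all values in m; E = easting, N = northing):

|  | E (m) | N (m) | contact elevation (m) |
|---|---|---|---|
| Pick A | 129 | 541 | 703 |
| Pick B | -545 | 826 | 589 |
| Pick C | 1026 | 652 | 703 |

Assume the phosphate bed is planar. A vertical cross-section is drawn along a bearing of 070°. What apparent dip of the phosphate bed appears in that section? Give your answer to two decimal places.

4.00°

Two edge vectors: Pick A→Pick B = (-674, 285, -114), Pick A→Pick C = (897, 111, 0).
Normal n = (Pick A→Pick B) × (Pick A→Pick C) = (12654, -102258, -330459).
So ∂z/∂E = −n_x/n_z = 0.03829 and ∂z/∂N = −n_y/n_z = −0.30944.
Unit vector along 070° is (sin 70°, cos 70°) = (0.9397, 0.3420).
Slope in that direction = a·(0.9397) + b·(0.3420) = −0.06985.
Apparent dip = arctan|0.06985| = 4.00° (true dip is 17.3°, so apparent ≤ true as expected).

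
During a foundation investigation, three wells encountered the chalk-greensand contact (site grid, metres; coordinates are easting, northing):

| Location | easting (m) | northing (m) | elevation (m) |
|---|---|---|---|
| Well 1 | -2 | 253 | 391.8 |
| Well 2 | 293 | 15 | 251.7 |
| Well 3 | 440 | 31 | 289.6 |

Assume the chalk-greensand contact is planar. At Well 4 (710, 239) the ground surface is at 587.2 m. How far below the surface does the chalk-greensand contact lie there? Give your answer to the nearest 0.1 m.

Two edge vectors: Well 1→Well 2 = (295, -238, -140.1), Well 1→Well 3 = (442, -222, -102.2).
Normal n = (Well 1→Well 2) × (Well 1→Well 3) = (-6778.6, -31775.2, 39706).
So ∂z/∂easting = −n_x/n_z = 0.17072 and ∂z/∂northing = −n_y/n_z = 0.80026.
Intercept c from Well 1: 391.8 + 0.34 − 202.47 = 189.68.
At (710, 239): z_contact = 121.21 + 191.26 + 189.68 = 502.15 m.
Depth below ground = 587.2 − 502.15 = 85.1 m.

85.1 m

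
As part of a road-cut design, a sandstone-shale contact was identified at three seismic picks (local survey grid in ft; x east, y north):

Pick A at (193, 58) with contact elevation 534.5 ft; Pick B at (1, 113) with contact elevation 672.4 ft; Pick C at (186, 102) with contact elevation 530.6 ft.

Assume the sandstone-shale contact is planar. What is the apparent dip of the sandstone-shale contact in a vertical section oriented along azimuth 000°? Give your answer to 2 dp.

Two edge vectors: Pick A→Pick B = (-192, 55, 137.9), Pick A→Pick C = (-7, 44, -3.9).
Normal n = (Pick A→Pick B) × (Pick A→Pick C) = (-6282.1, -1714.1, -8063).
So ∂z/∂x = −n_x/n_z = −0.77913 and ∂z/∂y = −n_y/n_z = −0.21259.
Unit vector along 000° is (sin 0°, cos 0°) = (0.0000, 1.0000).
Slope in that direction = a·(0.0000) + b·(1.0000) = −0.21259.
Apparent dip = arctan|0.21259| = 12.00° (true dip is 38.9°, so apparent ≤ true as expected).

12.00°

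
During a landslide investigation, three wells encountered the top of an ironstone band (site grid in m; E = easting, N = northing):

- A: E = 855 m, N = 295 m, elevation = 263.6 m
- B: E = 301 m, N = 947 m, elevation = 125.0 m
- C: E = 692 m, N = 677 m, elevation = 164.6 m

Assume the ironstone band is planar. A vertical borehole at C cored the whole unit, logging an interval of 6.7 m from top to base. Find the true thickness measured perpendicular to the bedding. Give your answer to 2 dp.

Let the plane be z = a·E + b·N + c.
B−A: −554a + 652b = −138.6;  C−A: −163a + 382b = −99.
Solving gives a = −0.11013, b = −0.30616.
|∇z| = √(a²+b²) = 0.32536, so dip δ = arctan(0.32536) = 18.02°.
True thickness = vertical thickness × cos δ = 6.7 × cos 18.02° = 6.37 m.

6.37 m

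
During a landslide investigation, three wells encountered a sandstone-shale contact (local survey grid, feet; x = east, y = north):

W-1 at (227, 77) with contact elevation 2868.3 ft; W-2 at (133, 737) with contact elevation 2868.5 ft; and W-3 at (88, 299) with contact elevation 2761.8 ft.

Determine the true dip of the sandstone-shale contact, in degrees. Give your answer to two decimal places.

45.07°

Two edge vectors: W-1→W-2 = (-94, 660, 0.2), W-1→W-3 = (-139, 222, -106.5).
Normal n = (W-1→W-2) × (W-1→W-3) = (-70334.4, -10038.8, 70872).
So ∂z/∂x = −n_x/n_z = 0.99241 and ∂z/∂y = −n_y/n_z = 0.14165.
Gradient magnitude |∇z| = √(a² + b²) = √(0.98489 + 0.02006) = 1.00247.
True dip = arctan(1.00247) = 45.07°, dipping toward W (azimuth ≈ 262°).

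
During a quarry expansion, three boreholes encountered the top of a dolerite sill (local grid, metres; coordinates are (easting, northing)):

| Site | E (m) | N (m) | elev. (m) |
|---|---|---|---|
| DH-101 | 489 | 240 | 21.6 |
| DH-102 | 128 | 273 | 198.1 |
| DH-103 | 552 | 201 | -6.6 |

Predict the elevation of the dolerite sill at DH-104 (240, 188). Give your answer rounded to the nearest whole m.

Two edge vectors: DH-101→DH-102 = (-361, 33, 176.5), DH-101→DH-103 = (63, -39, -28.2).
Normal n = (DH-101→DH-102) × (DH-101→DH-103) = (5952.9, 939.3, 12000).
So ∂z/∂E = −n_x/n_z = −0.49607 and ∂z/∂N = −n_y/n_z = −0.07827.
Intercept c from DH-101: 21.6 + 242.58 + 18.79 = 282.97.
At (240, 188): z = −119.1 − 14.7 + 282.97 = 149.2 m.

149 m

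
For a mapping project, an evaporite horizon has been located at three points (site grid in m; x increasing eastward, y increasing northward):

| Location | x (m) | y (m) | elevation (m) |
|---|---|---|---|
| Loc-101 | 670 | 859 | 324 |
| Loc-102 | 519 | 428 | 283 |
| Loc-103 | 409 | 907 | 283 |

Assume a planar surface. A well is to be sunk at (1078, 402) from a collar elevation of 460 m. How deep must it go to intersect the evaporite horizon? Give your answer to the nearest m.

86 m

Two edge vectors: Loc-101→Loc-102 = (-151, -431, -41), Loc-101→Loc-103 = (-261, 48, -41).
Normal n = (Loc-101→Loc-102) × (Loc-101→Loc-103) = (19639, 4510, -119739).
So ∂z/∂x = −n_x/n_z = 0.16402 and ∂z/∂y = −n_y/n_z = 0.03767.
Intercept c from Loc-101: 324 − 109.89 − 32.35 = 181.76.
At (1078, 402): z_contact = 176.8 + 15.1 + 181.76 = 373.7 m.
Depth below ground = 460 − 373.7 = 86 m.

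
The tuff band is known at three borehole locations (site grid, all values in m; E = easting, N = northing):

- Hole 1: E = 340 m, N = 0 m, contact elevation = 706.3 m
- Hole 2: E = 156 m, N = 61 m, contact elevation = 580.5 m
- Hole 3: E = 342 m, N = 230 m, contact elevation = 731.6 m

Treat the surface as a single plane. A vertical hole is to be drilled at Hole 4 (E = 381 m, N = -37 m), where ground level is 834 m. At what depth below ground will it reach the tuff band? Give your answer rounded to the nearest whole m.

Two edge vectors: Hole 1→Hole 2 = (-184, 61, -125.8), Hole 1→Hole 3 = (2, 230, 25.3).
Normal n = (Hole 1→Hole 2) × (Hole 1→Hole 3) = (30477.3, 4403.6, -42442).
So ∂z/∂E = −n_x/n_z = 0.71809 and ∂z/∂N = −n_y/n_z = 0.10376.
Intercept c from Hole 1: 706.3 − 244.15 + 0.00 = 462.15.
At (381, -37): z_contact = 273.6 − 3.8 + 462.15 = 731.9 m.
Depth below ground = 834 − 731.9 = 102 m.

102 m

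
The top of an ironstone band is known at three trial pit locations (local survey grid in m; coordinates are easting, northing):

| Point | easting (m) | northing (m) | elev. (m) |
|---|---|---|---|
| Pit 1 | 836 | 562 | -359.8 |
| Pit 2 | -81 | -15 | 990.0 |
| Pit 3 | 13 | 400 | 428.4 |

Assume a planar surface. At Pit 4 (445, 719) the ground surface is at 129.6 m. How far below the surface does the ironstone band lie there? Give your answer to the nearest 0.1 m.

393.2 m

Two edge vectors: Pit 1→Pit 2 = (-917, -577, 1349.8), Pit 1→Pit 3 = (-823, -162, 788.2).
Normal n = (Pit 1→Pit 2) × (Pit 1→Pit 3) = (-236123.8, -388106, -326317).
So ∂z/∂easting = −n_x/n_z = −0.72360 and ∂z/∂northing = −n_y/n_z = −1.18935.
Intercept c from Pit 1: -359.8 + 604.93 + 668.42 = 913.55.
At (445, 719): z_contact = −322.00 − 855.14 + 913.55 = -263.60 m.
Depth below ground = 129.6 − (-263.60) = 393.2 m.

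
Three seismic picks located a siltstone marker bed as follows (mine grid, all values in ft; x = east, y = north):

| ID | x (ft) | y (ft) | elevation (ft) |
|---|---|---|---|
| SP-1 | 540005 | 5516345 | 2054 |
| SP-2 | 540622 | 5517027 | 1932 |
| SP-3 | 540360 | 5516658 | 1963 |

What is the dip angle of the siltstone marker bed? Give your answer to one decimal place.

Two edge vectors: SP-1→SP-2 = (617, 682, -122), SP-1→SP-3 = (355, 313, -91).
Normal n = (SP-1→SP-2) × (SP-1→SP-3) = (-23876, 12837, -48989).
So ∂z/∂x = −n_x/n_z = −0.48737 and ∂z/∂y = −n_y/n_z = 0.26204.
Gradient magnitude |∇z| = √(a² + b²) = √(0.23753 + 0.06866) = 0.55335.
True dip = arctan(0.55335) = 29.0°, dipping toward ESE (azimuth ≈ 118°).

29.0°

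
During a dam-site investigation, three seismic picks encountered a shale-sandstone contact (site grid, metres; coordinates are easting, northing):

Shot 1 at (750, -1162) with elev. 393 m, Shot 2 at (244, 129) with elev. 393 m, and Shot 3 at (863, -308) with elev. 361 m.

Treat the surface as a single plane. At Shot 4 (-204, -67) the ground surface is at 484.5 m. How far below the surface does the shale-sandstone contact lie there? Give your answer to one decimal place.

Let the plane be z = a·easting + b·northing + c.
Shot 2−Shot 1: −506a + 1291b = 0;  Shot 3−Shot 1: 113a + 854b = −32.
Solving gives a = −0.071473, b = −0.028014.
Then c = 393 − a·750 − b·-1162 = 414.05.
At (-204, -67): z_contact = 14.58 + 1.88 + 414.05 = 430.51 m.
Depth below ground = 484.5 − 430.51 = 54.0 m.

54.0 m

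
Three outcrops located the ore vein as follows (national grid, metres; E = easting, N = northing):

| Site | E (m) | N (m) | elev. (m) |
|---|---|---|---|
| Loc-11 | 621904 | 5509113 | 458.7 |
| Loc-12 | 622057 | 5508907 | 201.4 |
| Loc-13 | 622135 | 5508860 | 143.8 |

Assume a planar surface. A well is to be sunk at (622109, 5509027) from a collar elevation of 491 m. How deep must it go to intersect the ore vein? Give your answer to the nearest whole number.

136 m

Two edge vectors: Loc-11→Loc-12 = (153, -206, -257.3), Loc-11→Loc-13 = (231, -253, -314.9).
Normal n = (Loc-11→Loc-12) × (Loc-11→Loc-13) = (-227.5, -11256.6, 8877).
So ∂z/∂E = −n_x/n_z = 0.02562803 and ∂z/∂N = −n_y/n_z = 1.26806353.
Intercept c from Loc-11: 458.7 − 15938.17 − 6985905.31 = −7001384.78.
At (622109, 5509027): z_contact = 15943.4 + 6985796.3 − 7001384.78 = 354.9 m.
Depth below ground = 491 − 354.9 = 136 m.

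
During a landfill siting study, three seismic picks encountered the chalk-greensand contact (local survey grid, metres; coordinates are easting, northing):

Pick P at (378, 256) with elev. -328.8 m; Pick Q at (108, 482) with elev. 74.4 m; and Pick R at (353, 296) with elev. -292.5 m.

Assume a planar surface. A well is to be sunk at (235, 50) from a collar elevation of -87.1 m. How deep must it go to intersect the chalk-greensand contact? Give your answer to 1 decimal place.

Two edge vectors: Pick P→Pick Q = (-270, 226, 403.2), Pick P→Pick R = (-25, 40, 36.3).
Normal n = (Pick P→Pick Q) × (Pick P→Pick R) = (-7924.2, -279, -5150).
So ∂z/∂easting = −n_x/n_z = −1.53868 and ∂z/∂northing = −n_y/n_z = −0.05417.
Intercept c from Pick P: -328.8 + 581.62 + 13.87 = 266.69.
At (235, 50): z_contact = −361.59 − 2.71 + 266.69 = -97.61 m.
Depth below ground = -87.1 − (-97.61) = 10.5 m.

10.5 m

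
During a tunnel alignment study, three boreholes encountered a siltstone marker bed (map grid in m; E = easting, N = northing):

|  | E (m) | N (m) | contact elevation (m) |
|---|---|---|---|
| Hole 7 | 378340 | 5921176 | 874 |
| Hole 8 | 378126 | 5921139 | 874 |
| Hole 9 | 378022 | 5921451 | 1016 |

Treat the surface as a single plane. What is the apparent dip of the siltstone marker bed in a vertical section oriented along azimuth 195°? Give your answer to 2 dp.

Let the plane be z = a·E + b·N + c.
Hole 8−Hole 7: −214a − 37b = 0;  Hole 9−Hole 7: −318a + 275b = 142.
Solving gives a = −0.07440, b = 0.43033.
Unit vector along 195° is (sin 195°, cos 195°) = (-0.2588, -0.9659).
Slope in that direction = a·(-0.2588) + b·(-0.9659) = −0.39641.
Apparent dip = arctan|0.39641| = 21.62° (true dip is 23.6°, so apparent ≤ true as expected).

21.62°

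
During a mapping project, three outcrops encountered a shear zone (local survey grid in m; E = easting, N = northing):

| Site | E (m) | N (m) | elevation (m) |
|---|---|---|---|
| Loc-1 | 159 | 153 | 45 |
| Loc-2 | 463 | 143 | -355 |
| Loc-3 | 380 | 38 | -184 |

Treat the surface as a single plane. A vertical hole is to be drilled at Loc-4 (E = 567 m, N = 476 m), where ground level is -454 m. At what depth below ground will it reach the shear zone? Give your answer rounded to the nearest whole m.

231 m

Two edge vectors: Loc-1→Loc-2 = (304, -10, -400), Loc-1→Loc-3 = (221, -115, -229).
Normal n = (Loc-1→Loc-2) × (Loc-1→Loc-3) = (-43710, -18784, -32750).
So ∂z/∂E = −n_x/n_z = −1.33466 and ∂z/∂N = −n_y/n_z = −0.57356.
Intercept c from Loc-1: 45 + 212.21 + 87.75 = 344.96.
At (567, 476): z_contact = −756.8 − 273.0 + 344.96 = -684.8 m.
Depth below ground = -454 − (-684.8) = 231 m.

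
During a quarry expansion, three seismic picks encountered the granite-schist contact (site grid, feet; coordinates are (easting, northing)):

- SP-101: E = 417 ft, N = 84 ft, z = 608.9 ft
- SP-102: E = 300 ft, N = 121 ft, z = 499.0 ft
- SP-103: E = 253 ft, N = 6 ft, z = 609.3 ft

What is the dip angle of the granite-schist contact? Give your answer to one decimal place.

52.8°

Let the plane be z = a·E + b·N + c.
SP-102−SP-101: −117a + 37b = −109.9;  SP-103−SP-101: −164a − 78b = 0.4.
Solving gives a = 0.56321, b = −1.18931.
Gradient magnitude |∇z| = √(a² + b²) = √(0.31720 + 1.41446) = 1.31593.
True dip = arctan(1.31593) = 52.8°, dipping toward NNW (azimuth ≈ 335°).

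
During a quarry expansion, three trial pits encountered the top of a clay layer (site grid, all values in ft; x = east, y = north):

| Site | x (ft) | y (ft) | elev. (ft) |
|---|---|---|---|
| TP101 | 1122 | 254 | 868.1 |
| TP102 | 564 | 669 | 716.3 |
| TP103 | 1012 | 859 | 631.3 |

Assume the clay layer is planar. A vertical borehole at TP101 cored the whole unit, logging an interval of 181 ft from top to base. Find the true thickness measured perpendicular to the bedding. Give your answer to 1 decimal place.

Two edge vectors: TP101→TP102 = (-558, 415, -151.8), TP101→TP103 = (-110, 605, -236.8).
Normal n = (TP101→TP102) × (TP101→TP103) = (-6433, -115436.4, -291940).
So ∂z/∂x = −n_x/n_z = −0.02204 and ∂z/∂y = −n_y/n_z = −0.39541.
|∇z| = √(a²+b²) = 0.39602, so dip δ = arctan(0.39602) = 21.60°.
True thickness = vertical thickness × cos δ = 181 × cos 21.60° = 168.3 ft.

168.3 ft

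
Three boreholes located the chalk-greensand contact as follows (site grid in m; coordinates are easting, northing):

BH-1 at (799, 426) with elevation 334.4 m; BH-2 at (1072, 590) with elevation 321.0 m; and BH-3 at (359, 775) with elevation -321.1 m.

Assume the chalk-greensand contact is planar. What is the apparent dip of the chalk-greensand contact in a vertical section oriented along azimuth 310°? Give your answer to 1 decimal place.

Let the plane be z = a·easting + b·northing + c.
BH-2−BH-1: 273a + 164b = −13.4;  BH-3−BH-1: −440a + 349b = −655.5.
Solving gives a = 0.61411, b = −1.10398.
Unit vector along 310° is (sin 310°, cos 310°) = (-0.7660, 0.6428).
Slope in that direction = a·(-0.7660) + b·(0.6428) = −1.18006.
Apparent dip = arctan|1.18006| = 49.7° (true dip is 51.6°, so apparent ≤ true as expected).

49.7°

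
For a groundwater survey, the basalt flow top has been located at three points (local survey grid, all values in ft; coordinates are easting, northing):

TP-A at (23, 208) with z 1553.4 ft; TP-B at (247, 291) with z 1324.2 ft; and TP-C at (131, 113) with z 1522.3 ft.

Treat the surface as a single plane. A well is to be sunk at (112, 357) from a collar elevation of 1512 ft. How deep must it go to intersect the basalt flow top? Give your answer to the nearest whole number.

118 ft

Two edge vectors: TP-A→TP-B = (224, 83, -229.2), TP-A→TP-C = (108, -95, -31.1).
Normal n = (TP-A→TP-B) × (TP-A→TP-C) = (-24355.3, -17787.2, -30244).
So ∂z/∂easting = −n_x/n_z = −0.80529 and ∂z/∂northing = −n_y/n_z = −0.58812.
Intercept c from TP-A: 1553.4 + 18.52 + 122.33 = 1694.25.
At (112, 357): z_contact = −90.2 − 210.0 + 1694.25 = 1394.1 ft.
Depth below ground = 1512 − 1394.1 = 118 ft.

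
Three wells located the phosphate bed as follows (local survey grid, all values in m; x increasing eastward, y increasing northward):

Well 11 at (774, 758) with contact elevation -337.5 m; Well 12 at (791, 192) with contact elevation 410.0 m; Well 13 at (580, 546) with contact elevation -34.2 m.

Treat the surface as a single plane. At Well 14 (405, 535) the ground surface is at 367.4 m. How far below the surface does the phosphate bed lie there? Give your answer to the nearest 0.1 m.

Let the plane be z = a·x + b·y + c.
Well 12−Well 11: 17a − 566b = 747.5;  Well 13−Well 11: −194a − 212b = 303.3.
Solving gives a = −0.11637, b = −1.32417.
Then c = -337.5 − a·774 − b·758 = 756.29.
At (405, 535): z_contact = −47.13 − 708.43 + 756.29 = 0.73 m.
Depth below ground = 367.4 − 0.73 = 366.7 m.

366.7 m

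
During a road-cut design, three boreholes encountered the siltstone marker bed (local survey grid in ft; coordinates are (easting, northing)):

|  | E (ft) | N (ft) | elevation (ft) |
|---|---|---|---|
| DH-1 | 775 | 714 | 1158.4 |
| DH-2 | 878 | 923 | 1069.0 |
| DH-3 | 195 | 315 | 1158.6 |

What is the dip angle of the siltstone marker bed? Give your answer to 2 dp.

Let the plane be z = a·E + b·N + c.
DH-2−DH-1: 103a + 209b = −89.4;  DH-3−DH-1: −580a − 399b = 0.2.
Solving gives a = 0.44468, b = −0.64690.
Gradient magnitude |∇z| = √(a² + b²) = √(0.19774 + 0.41848) = 0.78499.
True dip = arctan(0.78499) = 38.13°, dipping toward NW (azimuth ≈ 325°).

38.13°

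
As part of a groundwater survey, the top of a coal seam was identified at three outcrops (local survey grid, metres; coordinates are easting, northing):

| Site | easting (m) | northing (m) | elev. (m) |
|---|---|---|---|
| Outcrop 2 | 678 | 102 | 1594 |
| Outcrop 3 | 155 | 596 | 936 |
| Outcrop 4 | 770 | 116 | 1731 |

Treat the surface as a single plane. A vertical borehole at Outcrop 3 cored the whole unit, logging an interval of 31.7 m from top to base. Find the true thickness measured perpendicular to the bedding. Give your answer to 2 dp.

Let the plane be z = a·easting + b·northing + c.
Outcrop 3−Outcrop 2: −523a + 494b = −658;  Outcrop 4−Outcrop 2: 92a + 14b = 137.
Solving gives a = 1.45708, b = 0.21063.
|∇z| = √(a²+b²) = 1.47222, so dip δ = arctan(1.47222) = 55.81°.
True thickness = vertical thickness × cos δ = 31.7 × cos 55.81° = 17.81 m.

17.81 m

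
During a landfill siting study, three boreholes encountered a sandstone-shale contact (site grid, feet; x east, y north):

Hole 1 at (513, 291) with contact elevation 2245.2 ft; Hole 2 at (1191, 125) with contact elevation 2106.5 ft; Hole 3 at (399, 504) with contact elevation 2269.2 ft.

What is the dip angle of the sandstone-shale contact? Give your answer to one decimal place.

11.5°

Let the plane be z = a·x + b·y + c.
Hole 2−Hole 1: 678a − 166b = −138.7;  Hole 3−Hole 1: −114a + 213b = 24.
Solving gives a = −0.20367, b = 0.00367.
Gradient magnitude |∇z| = √(a² + b²) = √(0.04148 + 0.00001) = 0.20371.
True dip = arctan(0.20371) = 11.5°, dipping toward E (azimuth ≈ 091°).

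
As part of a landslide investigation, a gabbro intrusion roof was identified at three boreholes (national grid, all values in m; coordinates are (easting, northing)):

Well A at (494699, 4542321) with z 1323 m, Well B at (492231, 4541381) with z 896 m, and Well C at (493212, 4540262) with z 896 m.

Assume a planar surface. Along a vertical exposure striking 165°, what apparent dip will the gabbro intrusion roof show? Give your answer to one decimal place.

Two edge vectors: Well A→Well B = (-2468, -940, -427), Well A→Well C = (-1487, -2059, -427).
Normal n = (Well A→Well B) × (Well A→Well C) = (-477813, -418887, 3683832).
So ∂z/∂E = −n_x/n_z = 0.12971 and ∂z/∂N = −n_y/n_z = 0.11371.
Unit vector along 165° is (sin 165°, cos 165°) = (0.2588, -0.9659).
Slope in that direction = a·(0.2588) + b·(-0.9659) = −0.07626.
Apparent dip = arctan|0.07626| = 4.4° (true dip is 9.8°, so apparent ≤ true as expected).

4.4°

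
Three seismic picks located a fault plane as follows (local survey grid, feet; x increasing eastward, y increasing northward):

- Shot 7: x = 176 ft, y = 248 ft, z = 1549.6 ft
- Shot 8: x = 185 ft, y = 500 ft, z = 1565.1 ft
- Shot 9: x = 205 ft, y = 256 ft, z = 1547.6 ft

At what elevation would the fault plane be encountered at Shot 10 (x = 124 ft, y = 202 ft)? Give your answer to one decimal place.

1551.1 ft

Let the plane be z = a·x + b·y + c.
Shot 8−Shot 7: 9a + 252b = 15.5;  Shot 9−Shot 7: 29a + 8b = −2.
Solving gives a = −0.08679, b = 0.06461.
Then c = 1549.6 − a·176 − b·248 = 1548.85.
At (124, 202): z = −10.8 + 13.1 + 1548.85 = 1551.1 ft.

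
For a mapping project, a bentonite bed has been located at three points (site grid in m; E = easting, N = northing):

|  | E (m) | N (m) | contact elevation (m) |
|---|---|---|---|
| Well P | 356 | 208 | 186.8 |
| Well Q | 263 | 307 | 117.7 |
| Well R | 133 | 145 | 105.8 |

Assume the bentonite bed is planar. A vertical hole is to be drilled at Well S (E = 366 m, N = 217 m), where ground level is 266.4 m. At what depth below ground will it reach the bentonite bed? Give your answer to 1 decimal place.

Two edge vectors: Well P→Well Q = (-93, 99, -69.1), Well P→Well R = (-223, -63, -81).
Normal n = (Well P→Well Q) × (Well P→Well R) = (-12372.3, 7876.3, 27936).
So ∂z/∂E = −n_x/n_z = 0.44288 and ∂z/∂N = −n_y/n_z = −0.28194.
Intercept c from Well P: 186.8 − 157.67 + 58.64 = 87.78.
At (366, 217): z_contact = 162.09 − 61.18 + 87.78 = 188.69 m.
Depth below ground = 266.4 − 188.69 = 77.7 m.

77.7 m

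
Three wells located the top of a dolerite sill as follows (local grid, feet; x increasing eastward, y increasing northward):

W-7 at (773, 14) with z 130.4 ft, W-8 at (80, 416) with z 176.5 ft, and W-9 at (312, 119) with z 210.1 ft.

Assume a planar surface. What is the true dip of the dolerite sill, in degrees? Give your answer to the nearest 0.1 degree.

Two edge vectors: W-7→W-8 = (-693, 402, 46.1), W-7→W-9 = (-461, 105, 79.7).
Normal n = (W-7→W-8) × (W-7→W-9) = (27198.9, 33980, 112557).
So ∂z/∂x = −n_x/n_z = −0.24165 and ∂z/∂y = −n_y/n_z = −0.30189.
Gradient magnitude |∇z| = √(a² + b²) = √(0.05839 + 0.09114) = 0.38669.
True dip = arctan(0.38669) = 21.1°, dipping toward NE (azimuth ≈ 039°).

21.1°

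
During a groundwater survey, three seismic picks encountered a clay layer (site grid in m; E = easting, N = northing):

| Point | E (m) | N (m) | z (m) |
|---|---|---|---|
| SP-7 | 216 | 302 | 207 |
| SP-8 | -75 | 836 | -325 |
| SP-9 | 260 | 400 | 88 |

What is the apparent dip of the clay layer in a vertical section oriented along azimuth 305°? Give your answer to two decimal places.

Two edge vectors: SP-7→SP-8 = (-291, 534, -532), SP-7→SP-9 = (44, 98, -119).
Normal n = (SP-7→SP-8) × (SP-7→SP-9) = (-11410, -58037, -52014).
So ∂z/∂E = −n_x/n_z = −0.21936 and ∂z/∂N = −n_y/n_z = −1.11580.
Unit vector along 305° is (sin 305°, cos 305°) = (-0.8192, 0.5736).
Slope in that direction = a·(-0.8192) + b·(0.5736) = −0.46030.
Apparent dip = arctan|0.46030| = 24.72° (true dip is 48.7°, so apparent ≤ true as expected).

24.72°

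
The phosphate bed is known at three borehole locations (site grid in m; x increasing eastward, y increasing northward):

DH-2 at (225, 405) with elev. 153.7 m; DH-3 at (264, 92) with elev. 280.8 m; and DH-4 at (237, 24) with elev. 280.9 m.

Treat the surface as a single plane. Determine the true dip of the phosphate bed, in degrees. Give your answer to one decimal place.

Let the plane be z = a·x + b·y + c.
DH-3−DH-2: 39a − 313b = 127.1;  DH-4−DH-2: 12a − 381b = 127.2.
Solving gives a = 0.77560, b = −0.30943.
Gradient magnitude |∇z| = √(a² + b²) = √(0.60156 + 0.09575) = 0.83505.
True dip = arctan(0.83505) = 39.9°, dipping toward WNW (azimuth ≈ 292°).

39.9°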